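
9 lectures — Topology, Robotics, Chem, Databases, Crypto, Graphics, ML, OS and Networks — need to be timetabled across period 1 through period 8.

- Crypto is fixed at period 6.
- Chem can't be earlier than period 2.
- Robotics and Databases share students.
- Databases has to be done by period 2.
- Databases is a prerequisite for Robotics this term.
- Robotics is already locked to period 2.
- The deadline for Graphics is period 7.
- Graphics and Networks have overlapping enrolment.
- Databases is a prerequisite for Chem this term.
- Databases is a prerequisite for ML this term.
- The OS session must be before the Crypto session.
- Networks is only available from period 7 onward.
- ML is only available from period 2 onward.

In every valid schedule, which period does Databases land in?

Databases's window is period 1–period 2.
Robotics is fixed at period 2, and Databases can't share a period with Robotics.
So Databases must be period 1.

period 1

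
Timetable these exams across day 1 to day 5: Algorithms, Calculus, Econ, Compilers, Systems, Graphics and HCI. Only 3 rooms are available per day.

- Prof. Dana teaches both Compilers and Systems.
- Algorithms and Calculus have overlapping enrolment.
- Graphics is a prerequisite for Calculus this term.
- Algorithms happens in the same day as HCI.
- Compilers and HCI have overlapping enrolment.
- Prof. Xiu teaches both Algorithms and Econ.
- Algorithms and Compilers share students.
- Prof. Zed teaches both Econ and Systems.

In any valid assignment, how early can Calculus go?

day 2

Precedence pushes Calculus to at least day 2.
Calculus at day 2 is achievable: Systems in day 3; Compilers in day 2; Graphics in day 1; Calculus in day 2; Algorithms in day 1; Econ in day 2; HCI in day 1.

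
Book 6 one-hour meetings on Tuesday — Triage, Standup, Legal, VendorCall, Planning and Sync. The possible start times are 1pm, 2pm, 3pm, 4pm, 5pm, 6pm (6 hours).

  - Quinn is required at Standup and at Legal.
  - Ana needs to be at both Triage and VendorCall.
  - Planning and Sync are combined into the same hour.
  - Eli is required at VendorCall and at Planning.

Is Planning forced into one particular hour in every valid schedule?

No

Planning can be 1pm (e.g. Standup in 1pm; Legal in 2pm; VendorCall in 2pm; Sync in 1pm; Planning in 1pm; Triage in 1pm) or 2pm (e.g. Triage=1pm; Planning=2pm; Sync=2pm; VendorCall=3pm; Standup=1pm; Legal=2pm).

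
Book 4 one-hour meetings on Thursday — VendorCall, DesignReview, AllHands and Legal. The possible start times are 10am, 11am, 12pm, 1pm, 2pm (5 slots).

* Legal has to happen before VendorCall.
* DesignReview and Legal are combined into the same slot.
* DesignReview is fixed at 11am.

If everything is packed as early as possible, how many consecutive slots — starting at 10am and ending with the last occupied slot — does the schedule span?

The precedence chain requires at least 2 distinct slots.
Propagating the time windows through the other constraints, VendorCall can't land before 12pm — that is slot 3 counting from 10am — so the schedule must run through at least 3 slots.
3 works (last occupied slot: 12pm): for example VendorCall in 12pm, DesignReview in 11am, Legal in 11am, AllHands in 10am.

3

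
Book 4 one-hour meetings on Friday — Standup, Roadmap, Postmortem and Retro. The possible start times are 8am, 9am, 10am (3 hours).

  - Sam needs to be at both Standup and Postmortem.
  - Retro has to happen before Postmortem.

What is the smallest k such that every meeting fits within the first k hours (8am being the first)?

The precedence chain requires at least 2 distinct hours.
2 works (last occupied hour: 9am): for example Postmortem -> 9am, Roadmap -> 8am, Standup -> 8am, Retro -> 8am.

2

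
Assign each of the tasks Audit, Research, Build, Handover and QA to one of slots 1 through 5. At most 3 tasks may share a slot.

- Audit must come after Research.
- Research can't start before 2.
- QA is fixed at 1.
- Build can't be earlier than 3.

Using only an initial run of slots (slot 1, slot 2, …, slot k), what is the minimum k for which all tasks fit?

The precedence chain requires at least 2 distinct slots.
With at most 3 per slot and 5 tasks, at least 2 slots are needed.
Build can't be placed before 3, so the schedule must run through at least slot 3.
3 works (last occupied slot: 3): for example QA -> 1, Audit -> 3, Handover -> 1, Research -> 2, Build -> 3.

3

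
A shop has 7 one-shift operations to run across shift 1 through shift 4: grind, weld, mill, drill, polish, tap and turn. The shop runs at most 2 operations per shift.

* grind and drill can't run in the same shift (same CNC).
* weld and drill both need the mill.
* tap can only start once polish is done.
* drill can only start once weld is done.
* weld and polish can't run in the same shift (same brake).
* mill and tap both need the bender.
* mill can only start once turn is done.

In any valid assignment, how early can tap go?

Precedence pushes tap to at least shift 2.
tap at shift 2 is achievable: tap -> shift 2; weld -> shift 2; polish -> shift 1; drill -> shift 3; grind -> shift 4; mill -> shift 3; turn -> shift 1.

shift 2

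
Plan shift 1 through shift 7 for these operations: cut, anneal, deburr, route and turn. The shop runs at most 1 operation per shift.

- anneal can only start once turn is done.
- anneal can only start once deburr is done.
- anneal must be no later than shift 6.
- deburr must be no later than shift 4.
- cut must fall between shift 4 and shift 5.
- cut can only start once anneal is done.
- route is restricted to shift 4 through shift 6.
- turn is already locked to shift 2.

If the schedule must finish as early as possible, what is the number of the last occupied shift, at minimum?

The precedence chain requires at least 3 distinct shifts.
With at most 1 per shift and 5 operations, at least 5 shifts are needed.
cut can't be placed before shift 4, so the schedule must run through at least shift 4.
5 works (last occupied shift: shift 5): for example route in shift 5, deburr in shift 1, turn in shift 2, anneal in shift 3, cut in shift 4.

5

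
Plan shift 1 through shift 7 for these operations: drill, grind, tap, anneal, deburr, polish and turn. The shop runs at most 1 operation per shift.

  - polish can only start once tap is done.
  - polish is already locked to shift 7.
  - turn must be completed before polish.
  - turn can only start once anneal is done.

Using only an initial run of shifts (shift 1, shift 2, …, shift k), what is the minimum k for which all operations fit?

7 shifts

The precedence chain requires at least 3 distinct shifts.
With at most 1 per shift and 7 operations, at least 7 shifts are needed.
polish can't be placed before shift 7, so the schedule must run through at least shift 7.
7 works (last occupied shift: shift 7): for example turn=shift 2; grind=shift 5; polish=shift 7; anneal=shift 1; drill=shift 4; deburr=shift 6; tap=shift 3.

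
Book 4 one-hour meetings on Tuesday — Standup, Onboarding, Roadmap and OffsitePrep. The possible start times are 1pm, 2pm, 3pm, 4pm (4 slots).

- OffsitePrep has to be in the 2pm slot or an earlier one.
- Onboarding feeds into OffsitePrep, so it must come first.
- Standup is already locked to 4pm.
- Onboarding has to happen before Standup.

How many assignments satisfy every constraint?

4

Enumerating: Onboarding=1pm, OffsitePrep=2pm, Roadmap=1pm, Standup=4pm | Onboarding=1pm, Roadmap=2pm, Standup=4pm, OffsitePrep=2pm | Roadmap in 3pm, Standup in 4pm, Onboarding in 1pm, OffsitePrep in 2pm | Roadmap in 4pm, OffsitePrep in 2pm, Standup in 4pm, Onboarding in 1pm.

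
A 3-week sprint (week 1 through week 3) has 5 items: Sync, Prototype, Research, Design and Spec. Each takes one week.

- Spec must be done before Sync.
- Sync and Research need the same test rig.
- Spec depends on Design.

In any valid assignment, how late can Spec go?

week 2

Precedence pushes Spec to at least week 2; downstream work caps Spec at week 2.
Spec at week 2 is achievable: Spec=week 2; Prototype=week 1; Design=week 1; Sync=week 3; Research=week 1.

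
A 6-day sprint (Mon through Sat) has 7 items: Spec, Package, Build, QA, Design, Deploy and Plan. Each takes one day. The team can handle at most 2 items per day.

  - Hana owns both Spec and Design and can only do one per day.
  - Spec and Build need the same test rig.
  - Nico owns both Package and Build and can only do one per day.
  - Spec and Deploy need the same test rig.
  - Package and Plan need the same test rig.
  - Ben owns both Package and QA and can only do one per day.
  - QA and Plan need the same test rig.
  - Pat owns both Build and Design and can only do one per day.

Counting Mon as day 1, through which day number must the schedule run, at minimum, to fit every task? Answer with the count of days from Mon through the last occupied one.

With at most 2 per day and 7 tasks, at least 4 days are needed.
4 works (last occupied day: Thu): for example Deploy in Wed, Plan in Thu, Package in Mon, Design in Wed, Spec in Mon, QA in Tue, Build in Tue.

4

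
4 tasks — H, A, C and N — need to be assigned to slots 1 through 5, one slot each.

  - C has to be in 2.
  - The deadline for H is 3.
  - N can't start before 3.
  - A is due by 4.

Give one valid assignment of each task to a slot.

H=1; A=1; N=3; C=2

Checking: N=3 in [3,5]; H=1 in [1,3]; A=1 in [1,4]; C=2 in [2,2].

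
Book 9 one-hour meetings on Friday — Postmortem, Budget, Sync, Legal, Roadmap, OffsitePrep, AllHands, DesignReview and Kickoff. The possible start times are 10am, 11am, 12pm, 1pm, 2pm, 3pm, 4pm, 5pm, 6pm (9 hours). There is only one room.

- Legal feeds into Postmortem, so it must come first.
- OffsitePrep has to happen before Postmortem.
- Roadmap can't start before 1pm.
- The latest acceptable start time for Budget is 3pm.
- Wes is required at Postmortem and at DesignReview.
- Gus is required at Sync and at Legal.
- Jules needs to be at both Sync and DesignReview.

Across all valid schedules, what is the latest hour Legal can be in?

Downstream work caps Legal at 5pm.
Legal at 5pm is achievable: Budget -> 10am, Kickoff -> 4pm, Sync -> 12pm, Postmortem -> 6pm, Roadmap -> 1pm, OffsitePrep -> 11am, Legal -> 5pm, DesignReview -> 3pm, AllHands -> 2pm.

5pm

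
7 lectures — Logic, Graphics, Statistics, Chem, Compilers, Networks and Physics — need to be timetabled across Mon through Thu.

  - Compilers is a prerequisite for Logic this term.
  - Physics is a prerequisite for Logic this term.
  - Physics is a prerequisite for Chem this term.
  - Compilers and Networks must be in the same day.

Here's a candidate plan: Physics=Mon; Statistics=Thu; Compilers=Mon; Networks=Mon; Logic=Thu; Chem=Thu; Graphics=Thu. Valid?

Valid

Compilers is a prerequisite for Logic this term — holds.
Compilers and Networks must be in the same day — holds.
Physics is a prerequisite for Chem this term — holds.
Physics is a prerequisite for Logic this term — holds.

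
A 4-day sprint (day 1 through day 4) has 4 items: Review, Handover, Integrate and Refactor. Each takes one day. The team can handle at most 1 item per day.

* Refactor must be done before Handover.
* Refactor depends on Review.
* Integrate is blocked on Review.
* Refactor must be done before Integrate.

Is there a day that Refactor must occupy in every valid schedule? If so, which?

day 2

Precedence pushes Refactor to at least day 2; downstream work caps Refactor at day 3.
So Refactor is pinned to day 2.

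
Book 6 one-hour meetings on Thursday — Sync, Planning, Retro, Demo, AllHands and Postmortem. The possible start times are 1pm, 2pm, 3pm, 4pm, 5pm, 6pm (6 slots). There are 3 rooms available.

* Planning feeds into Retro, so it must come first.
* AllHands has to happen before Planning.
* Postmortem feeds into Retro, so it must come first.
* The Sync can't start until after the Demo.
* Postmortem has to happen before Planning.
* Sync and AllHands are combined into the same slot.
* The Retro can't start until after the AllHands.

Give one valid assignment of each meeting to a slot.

Demo=1pm; Planning=3pm; Retro=4pm; Sync=2pm; AllHands=2pm; Postmortem=1pm

Checking: AllHands(2pm) before Retro(4pm); Planning(3pm) before Retro(4pm); Postmortem(1pm) before Planning(3pm); Demo(1pm) before Sync(2pm); AllHands(2pm) before Planning(3pm); Postmortem(1pm) before Retro(4pm); Sync = AllHands = 2pm; max 2 per slot (cap 3).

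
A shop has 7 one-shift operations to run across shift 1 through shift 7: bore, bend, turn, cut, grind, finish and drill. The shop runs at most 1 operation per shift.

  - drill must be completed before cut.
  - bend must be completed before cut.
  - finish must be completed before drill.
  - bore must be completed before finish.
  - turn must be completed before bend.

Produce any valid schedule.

turn=shift 1; cut=shift 6; finish=shift 4; grind=shift 7; bore=shift 3; drill=shift 5; bend=shift 2

Checking: drill(shift 5) before cut(shift 6); bore(shift 3) before finish(shift 4); finish(shift 4) before drill(shift 5); bend(shift 2) before cut(shift 6); turn(shift 1) before bend(shift 2); max 1 per shift (cap 1).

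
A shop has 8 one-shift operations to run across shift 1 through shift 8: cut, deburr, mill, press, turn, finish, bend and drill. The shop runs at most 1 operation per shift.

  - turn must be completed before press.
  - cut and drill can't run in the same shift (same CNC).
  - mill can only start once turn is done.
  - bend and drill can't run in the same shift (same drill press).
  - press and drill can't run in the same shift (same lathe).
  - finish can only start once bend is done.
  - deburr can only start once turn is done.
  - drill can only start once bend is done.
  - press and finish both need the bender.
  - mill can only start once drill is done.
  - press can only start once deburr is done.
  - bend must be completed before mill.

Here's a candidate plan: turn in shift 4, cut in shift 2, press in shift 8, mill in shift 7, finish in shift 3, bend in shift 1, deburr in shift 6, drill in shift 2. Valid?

Invalid. cut and drill can't run in the same shift (same CNC).

press can only start once deburr is done — holds.
press and finish both need the bender — holds.
deburr can only start once turn is done — holds.
mill can only start once drill is done — holds.
bend and drill can't run in the same shift (same drill press) — holds.
drill can only start once bend is done — holds.
turn must be completed before press — holds.
mill can only start once turn is done — holds.
bend must be completed before mill — holds.
press and drill can't run in the same shift (same lathe) — holds.
finish can only start once bend is done — holds.
cut and drill can't run in the same shift (same CNC) — violated.
The shop runs at most 1 operation per shift — violated.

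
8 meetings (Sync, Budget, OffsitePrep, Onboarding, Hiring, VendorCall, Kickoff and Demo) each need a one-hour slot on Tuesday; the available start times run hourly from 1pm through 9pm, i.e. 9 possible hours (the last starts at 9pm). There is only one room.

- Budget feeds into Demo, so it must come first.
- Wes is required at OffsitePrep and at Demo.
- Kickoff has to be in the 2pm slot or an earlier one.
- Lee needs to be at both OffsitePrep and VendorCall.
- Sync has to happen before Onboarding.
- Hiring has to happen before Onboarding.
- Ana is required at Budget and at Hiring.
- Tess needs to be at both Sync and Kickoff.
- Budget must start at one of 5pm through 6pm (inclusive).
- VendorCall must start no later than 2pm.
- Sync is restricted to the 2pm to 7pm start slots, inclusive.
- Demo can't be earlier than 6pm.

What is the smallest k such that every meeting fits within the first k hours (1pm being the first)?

8 hours

The precedence chain requires at least 2 distinct hours.
With at most 1 per hour and 8 meetings, at least 8 hours are needed.
Demo can't be placed before 6pm — that is hour 6 counting from 1pm — so the schedule must run through at least 6 hours.
8 works (last occupied hour: 8pm): for example Sync in 3pm, OffsitePrep in 8pm, Budget in 5pm, Hiring in 4pm, VendorCall in 1pm, Onboarding in 7pm, Kickoff in 2pm, Demo in 6pm.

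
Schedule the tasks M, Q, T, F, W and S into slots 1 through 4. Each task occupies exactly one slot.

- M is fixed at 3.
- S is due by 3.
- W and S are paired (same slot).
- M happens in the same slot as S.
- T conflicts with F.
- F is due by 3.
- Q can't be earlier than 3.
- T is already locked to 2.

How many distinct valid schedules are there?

4

Enumerating: F -> 1, M -> 3, T -> 2, W -> 3, S -> 3, Q -> 3 | F in 3, S in 3, T in 2, W in 3, Q in 3, M in 3 | Q=4; T=2; S=3; M=3; W=3; F=1 | Q in 4, W in 3, F in 3, M in 3, T in 2, S in 3.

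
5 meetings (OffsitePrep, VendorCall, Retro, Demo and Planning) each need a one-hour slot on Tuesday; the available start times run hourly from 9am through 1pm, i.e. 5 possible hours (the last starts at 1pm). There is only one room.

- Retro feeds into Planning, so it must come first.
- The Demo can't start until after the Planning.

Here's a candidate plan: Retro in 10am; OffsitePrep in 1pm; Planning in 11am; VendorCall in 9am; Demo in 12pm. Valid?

Yes, all constraints hold

The Demo can't start until after the Planning — holds.
There is only one room — holds.
Retro feeds into Planning, so it must come first — holds.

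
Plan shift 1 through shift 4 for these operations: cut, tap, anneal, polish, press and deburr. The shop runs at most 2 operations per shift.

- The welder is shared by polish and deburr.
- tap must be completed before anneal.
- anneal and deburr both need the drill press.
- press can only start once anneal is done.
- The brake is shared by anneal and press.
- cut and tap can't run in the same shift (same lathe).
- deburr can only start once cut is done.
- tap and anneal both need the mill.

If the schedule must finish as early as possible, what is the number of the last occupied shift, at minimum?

The precedence chain requires at least 3 distinct shifts.
With at most 2 per shift and 6 operations, at least 3 shifts are needed.
3 works (last occupied shift: shift 3): for example deburr=shift 3, tap=shift 1, cut=shift 2, polish=shift 1, press=shift 3, anneal=shift 2.

3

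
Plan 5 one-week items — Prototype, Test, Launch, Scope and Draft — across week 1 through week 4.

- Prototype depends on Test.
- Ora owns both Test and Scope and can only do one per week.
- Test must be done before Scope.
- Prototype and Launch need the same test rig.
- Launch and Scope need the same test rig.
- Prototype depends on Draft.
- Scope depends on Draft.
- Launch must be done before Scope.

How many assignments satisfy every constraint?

57

Splitting on Prototype: it can be week 2 (4), week 3 (17), week 4 (36). Listing each branch's schedules as (Test, Launch, Scope, Draft) by week number:
Prototype=week 2: (1,1,2,1) (1,1,3,1) (1,1,4,1) (1,3,4,1) — 4.
Prototype=week 3: (1,1,2,1) (1,1,3,1) (1,1,3,2) (1,1,4,1) (1,1,4,2) (1,2,3,1) (1,2,3,2) (1,2,4,1) (1,2,4,2) (2,1,3,1) (2,1,3,2) (2,1,4,1) (2,1,4,2) (2,2,3,1) (2,2,3,2) (2,2,4,1) (2,2,4,2) — 17.
Prototype=week 4: (1,1,2,1) (1,1,3,1) (1,1,3,2) (1,1,4,1) (1,1,4,2) (1,1,4,3) (1,2,3,1) (1,2,3,2) (1,2,4,1) (1,2,4,2) (1,2,4,3) (1,3,4,1) (1,3,4,2) (1,3,4,3) (2,1,3,1) (2,1,3,2) (2,1,4,1) (2,1,4,2) (2,1,4,3) (2,2,3,1) (2,2,3,2) (2,2,4,1) (2,2,4,2) (2,2,4,3) (2,3,4,1) (2,3,4,2) (2,3,4,3) (3,1,4,1) (3,1,4,2) (3,1,4,3) (3,2,4,1) (3,2,4,2) (3,2,4,3) (3,3,4,1) (3,3,4,2) (3,3,4,3) — 36.
Summing: 4 + 17 + 36 = 57.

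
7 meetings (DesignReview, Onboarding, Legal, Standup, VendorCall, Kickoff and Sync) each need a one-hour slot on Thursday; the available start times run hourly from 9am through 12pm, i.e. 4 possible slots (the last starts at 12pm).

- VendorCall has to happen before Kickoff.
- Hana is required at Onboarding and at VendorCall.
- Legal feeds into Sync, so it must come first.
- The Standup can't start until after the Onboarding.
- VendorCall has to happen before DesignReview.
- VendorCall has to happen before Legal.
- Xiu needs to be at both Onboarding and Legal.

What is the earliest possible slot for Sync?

Precedence pushes Sync to at least 11am.
Sync at 11am is achievable: Sync -> 11am, DesignReview -> 10am, Standup -> 12pm, Onboarding -> 11am, Legal -> 10am, VendorCall -> 9am, Kickoff -> 10am.

11am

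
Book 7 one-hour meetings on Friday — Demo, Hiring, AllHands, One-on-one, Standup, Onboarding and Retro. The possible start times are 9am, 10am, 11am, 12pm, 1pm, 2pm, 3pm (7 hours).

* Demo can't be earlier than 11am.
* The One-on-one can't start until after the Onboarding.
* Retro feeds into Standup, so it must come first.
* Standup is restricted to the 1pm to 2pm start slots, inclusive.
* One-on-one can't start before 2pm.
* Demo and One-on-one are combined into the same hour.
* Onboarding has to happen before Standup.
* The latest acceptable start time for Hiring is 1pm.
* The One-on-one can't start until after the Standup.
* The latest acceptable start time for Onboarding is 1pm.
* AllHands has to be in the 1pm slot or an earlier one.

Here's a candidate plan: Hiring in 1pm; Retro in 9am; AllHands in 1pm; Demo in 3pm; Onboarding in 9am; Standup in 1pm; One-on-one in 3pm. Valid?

Yes

AllHands has to be in the 1pm slot or an earlier one — holds.
One-on-one can't start before 2pm — holds.
Standup is restricted to the 1pm to 2pm start slots, inclusive — holds.
Demo can't be earlier than 11am — holds.
The One-on-one can't start until after the Standup — holds.
The latest acceptable start time for Onboarding is 1pm — holds.
Retro feeds into Standup, so it must come first — holds.
The One-on-one can't start until after the Onboarding — holds.
Demo and One-on-one are combined into the same hour — holds.
Onboarding has to happen before Standup — holds.
The latest acceptable start time for Hiring is 1pm — holds.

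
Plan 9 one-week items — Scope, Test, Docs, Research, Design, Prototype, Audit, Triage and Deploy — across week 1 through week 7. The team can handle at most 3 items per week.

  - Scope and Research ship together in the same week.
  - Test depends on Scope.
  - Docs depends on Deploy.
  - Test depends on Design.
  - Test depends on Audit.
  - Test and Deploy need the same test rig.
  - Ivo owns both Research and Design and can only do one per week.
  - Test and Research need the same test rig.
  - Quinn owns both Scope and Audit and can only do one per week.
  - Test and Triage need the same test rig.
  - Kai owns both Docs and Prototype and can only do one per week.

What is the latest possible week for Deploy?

Downstream work caps Deploy at week 6.
Deploy at week 6 is achievable: Audit in week 2, Docs in week 7, Triage in week 2, Test in week 3, Research in week 1, Scope in week 1, Deploy in week 6, Prototype in week 1, Design in week 2.

week 6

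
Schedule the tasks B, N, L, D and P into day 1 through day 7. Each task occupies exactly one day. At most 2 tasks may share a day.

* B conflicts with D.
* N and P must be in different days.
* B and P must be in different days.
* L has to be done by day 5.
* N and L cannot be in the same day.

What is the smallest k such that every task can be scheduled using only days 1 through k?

3

With at most 2 per day and 5 tasks, at least 3 days are needed.
3 works (last occupied day: day 3): for example L=day 2; B=day 1; P=day 3; N=day 1; D=day 2.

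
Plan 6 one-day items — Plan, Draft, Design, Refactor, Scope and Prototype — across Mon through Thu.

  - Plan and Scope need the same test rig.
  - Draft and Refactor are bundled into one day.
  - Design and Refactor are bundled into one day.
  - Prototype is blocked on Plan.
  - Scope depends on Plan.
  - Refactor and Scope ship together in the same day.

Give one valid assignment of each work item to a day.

Draft=Tue, Prototype=Tue, Scope=Tue, Refactor=Tue, Plan=Mon, Design=Tue

Checking: Plan(Mon) before Prototype(Tue); Plan(Mon) before Scope(Tue); Plan(Mon) != Scope(Tue); Refactor = Scope = Tue; Design = Refactor = Tue; Draft = Refactor = Tue.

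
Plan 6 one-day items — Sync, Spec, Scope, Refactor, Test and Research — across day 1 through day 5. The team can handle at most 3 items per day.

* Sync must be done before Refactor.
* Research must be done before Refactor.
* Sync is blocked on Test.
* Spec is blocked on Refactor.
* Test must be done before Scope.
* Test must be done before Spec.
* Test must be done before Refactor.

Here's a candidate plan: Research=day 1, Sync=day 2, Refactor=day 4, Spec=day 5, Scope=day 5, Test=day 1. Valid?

Test must be done before Spec — holds.
Sync is blocked on Test — holds.
Sync must be done before Refactor — holds.
Test must be done before Scope — holds.
The team can handle at most 3 items per day — holds.
Research must be done before Refactor — holds.
Spec is blocked on Refactor — holds.
Test must be done before Refactor — holds.

Yes, all constraints hold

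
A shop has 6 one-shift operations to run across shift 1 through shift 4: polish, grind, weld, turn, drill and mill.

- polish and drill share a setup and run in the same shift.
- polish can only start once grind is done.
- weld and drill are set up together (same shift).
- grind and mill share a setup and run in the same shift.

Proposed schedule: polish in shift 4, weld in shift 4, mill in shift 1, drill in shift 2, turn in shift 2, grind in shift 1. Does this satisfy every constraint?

polish and drill share a setup and run in the same shift — violated.
grind and mill share a setup and run in the same shift — holds.
weld and drill are set up together (same shift) — violated.
polish can only start once grind is done — holds.

No. weld and drill are set up together (same shift) is not satisfied.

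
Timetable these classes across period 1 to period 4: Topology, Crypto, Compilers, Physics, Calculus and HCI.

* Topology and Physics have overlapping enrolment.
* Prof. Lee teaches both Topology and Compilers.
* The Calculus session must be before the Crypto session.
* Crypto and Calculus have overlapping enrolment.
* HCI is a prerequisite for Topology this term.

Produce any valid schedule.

Physics in period 1; Calculus in period 1; Compilers in period 1; Topology in period 2; HCI in period 1; Crypto in period 2

Checking: Calculus(period 1) before Crypto(period 2); HCI(period 1) before Topology(period 2); Topology(period 2) != Compilers(period 1); Crypto(period 2) != Calculus(period 1); Topology(period 2) != Physics(period 1).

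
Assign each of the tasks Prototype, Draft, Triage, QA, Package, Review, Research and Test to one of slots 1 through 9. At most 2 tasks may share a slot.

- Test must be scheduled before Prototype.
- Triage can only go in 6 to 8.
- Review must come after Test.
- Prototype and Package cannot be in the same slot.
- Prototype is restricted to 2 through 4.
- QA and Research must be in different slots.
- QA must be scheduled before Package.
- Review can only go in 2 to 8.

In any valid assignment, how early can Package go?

Precedence pushes Package to at least 2.
Package at 2 is achievable: Triage -> 6; QA -> 1; Test -> 1; Prototype -> 3; Draft -> 3; Research -> 4; Package -> 2; Review -> 2.

2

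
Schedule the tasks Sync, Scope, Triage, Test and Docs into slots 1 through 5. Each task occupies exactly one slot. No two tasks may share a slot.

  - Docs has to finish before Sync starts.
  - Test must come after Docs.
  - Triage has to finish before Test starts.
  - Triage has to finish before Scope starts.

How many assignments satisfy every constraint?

Splitting on Sync: it can be 2 (2), 3 (4), 4 (5), 5 (5). Listing each branch's schedules as (Scope, Triage, Test, Docs):
Sync=2: (4,3,5,1) (5,3,4,1) — 2.
Sync=3: (4,1,5,2) (4,2,5,1) (5,1,4,2) (5,2,4,1) — 4.
Sync=4: (2,1,5,3) (3,1,5,2) (3,2,5,1) (5,1,3,2) (5,2,3,1) — 5.
Sync=5: (2,1,4,3) (3,1,4,2) (3,2,4,1) (4,1,3,2) (4,2,3,1) — 5.
Summing: 2 + 4 + 5 + 5 = 16.

16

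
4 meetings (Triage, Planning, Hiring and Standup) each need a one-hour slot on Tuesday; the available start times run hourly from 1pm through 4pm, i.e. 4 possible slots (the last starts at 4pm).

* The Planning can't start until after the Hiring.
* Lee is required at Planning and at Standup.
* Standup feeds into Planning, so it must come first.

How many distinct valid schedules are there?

56

Splitting on Triage: it can be 1pm (14), 2pm (14), 3pm (14), 4pm (14). Listing each branch's schedules as (Planning, Hiring, Standup):
Triage=1pm: (2pm,1pm,1pm) (3pm,1pm,1pm) (3pm,1pm,2pm) (3pm,2pm,1pm) (3pm,2pm,2pm) (4pm,1pm,1pm) (4pm,1pm,2pm) (4pm,1pm,3pm) (4pm,2pm,1pm) (4pm,2pm,2pm) (4pm,2pm,3pm) (4pm,3pm,1pm) (4pm,3pm,2pm) (4pm,3pm,3pm) — 14.
Triage=2pm: (2pm,1pm,1pm) (3pm,1pm,1pm) (3pm,1pm,2pm) (3pm,2pm,1pm) (3pm,2pm,2pm) (4pm,1pm,1pm) (4pm,1pm,2pm) (4pm,1pm,3pm) (4pm,2pm,1pm) (4pm,2pm,2pm) (4pm,2pm,3pm) (4pm,3pm,1pm) (4pm,3pm,2pm) (4pm,3pm,3pm) — 14.
Triage=3pm: (2pm,1pm,1pm) (3pm,1pm,1pm) (3pm,1pm,2pm) (3pm,2pm,1pm) (3pm,2pm,2pm) (4pm,1pm,1pm) (4pm,1pm,2pm) (4pm,1pm,3pm) (4pm,2pm,1pm) (4pm,2pm,2pm) (4pm,2pm,3pm) (4pm,3pm,1pm) (4pm,3pm,2pm) (4pm,3pm,3pm) — 14.
Triage=4pm: (2pm,1pm,1pm) (3pm,1pm,1pm) (3pm,1pm,2pm) (3pm,2pm,1pm) (3pm,2pm,2pm) (4pm,1pm,1pm) (4pm,1pm,2pm) (4pm,1pm,3pm) (4pm,2pm,1pm) (4pm,2pm,2pm) (4pm,2pm,3pm) (4pm,3pm,1pm) (4pm,3pm,2pm) (4pm,3pm,3pm) — 14.
Summing: 14 + 14 + 14 + 14 = 56.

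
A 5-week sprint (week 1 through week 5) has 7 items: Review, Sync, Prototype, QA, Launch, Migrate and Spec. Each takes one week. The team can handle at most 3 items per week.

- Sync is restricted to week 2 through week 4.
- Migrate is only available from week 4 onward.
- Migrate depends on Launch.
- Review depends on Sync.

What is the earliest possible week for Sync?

Sync is available from week 2; Sync's own window allows nothing later than week 4.
Sync at week 2 is achievable: Sync=week 2; Prototype=week 1; QA=week 1; Migrate=week 4; Launch=week 1; Spec=week 2; Review=week 3.

week 2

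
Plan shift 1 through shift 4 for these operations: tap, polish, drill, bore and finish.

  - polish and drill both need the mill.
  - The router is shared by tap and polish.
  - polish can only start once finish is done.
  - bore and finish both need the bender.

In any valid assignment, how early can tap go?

shift 1

tap at shift 1 is achievable: finish=shift 1, polish=shift 2, tap=shift 1, bore=shift 2, drill=shift 1.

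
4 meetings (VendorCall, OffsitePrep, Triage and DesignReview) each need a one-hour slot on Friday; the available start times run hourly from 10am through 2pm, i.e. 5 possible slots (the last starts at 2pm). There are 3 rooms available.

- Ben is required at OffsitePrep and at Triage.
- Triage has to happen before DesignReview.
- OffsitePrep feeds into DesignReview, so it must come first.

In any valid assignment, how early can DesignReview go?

Precedence pushes DesignReview to at least 11am.
DesignReview at 12pm is achievable: OffsitePrep in 10am, DesignReview in 12pm, VendorCall in 10am, Triage in 11am.
Nothing earlier works — the conflict and capacity constraints rule out every slot before 12pm.

12pm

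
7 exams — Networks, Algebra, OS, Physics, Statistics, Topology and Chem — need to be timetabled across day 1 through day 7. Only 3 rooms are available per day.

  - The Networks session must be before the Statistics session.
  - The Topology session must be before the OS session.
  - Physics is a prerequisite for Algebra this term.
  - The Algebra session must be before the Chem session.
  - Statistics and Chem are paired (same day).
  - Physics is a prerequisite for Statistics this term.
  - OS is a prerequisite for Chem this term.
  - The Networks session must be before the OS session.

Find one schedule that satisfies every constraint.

Chem in day 3, Algebra in day 2, Statistics in day 3, Physics in day 1, Networks in day 1, Topology in day 1, OS in day 2

Checking: Networks(day 1) before OS(day 2); Physics(day 1) before Statistics(day 3); OS(day 2) before Chem(day 3); Topology(day 1) before OS(day 2); Physics(day 1) before Algebra(day 2); Networks(day 1) before Statistics(day 3); Algebra(day 2) before Chem(day 3); Statistics = Chem = day 3; max 3 per day (cap 3).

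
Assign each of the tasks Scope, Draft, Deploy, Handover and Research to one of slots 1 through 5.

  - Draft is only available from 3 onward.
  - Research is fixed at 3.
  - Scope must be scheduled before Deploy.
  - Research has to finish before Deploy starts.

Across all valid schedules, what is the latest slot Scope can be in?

4

Downstream work caps Scope at 4.
Scope at 4 is achievable: Deploy -> 5, Handover -> 1, Draft -> 3, Scope -> 4, Research -> 3.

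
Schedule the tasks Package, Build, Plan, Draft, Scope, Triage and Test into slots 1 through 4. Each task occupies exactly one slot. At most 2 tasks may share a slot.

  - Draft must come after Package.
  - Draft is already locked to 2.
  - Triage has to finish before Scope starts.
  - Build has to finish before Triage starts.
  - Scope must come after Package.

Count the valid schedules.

Splitting on Build: it can be 1 (12), 2 (6). Listing each branch's schedules as (Package, Plan, Draft, Scope, Triage, Test):
Build=1: (1,2,2,4,3,3) (1,2,2,4,3,4) (1,3,2,3,2,4) (1,3,2,4,2,3) (1,3,2,4,2,4) (1,3,2,4,3,2) (1,3,2,4,3,4) (1,4,2,3,2,3) (1,4,2,3,2,4) (1,4,2,4,2,3) (1,4,2,4,3,2) (1,4,2,4,3,3) — 12.
Build=2: (1,1,2,4,3,3) (1,1,2,4,3,4) (1,3,2,4,3,1) (1,3,2,4,3,4) (1,4,2,4,3,1) (1,4,2,4,3,3) — 6.
Summing: 12 + 6 = 18.

18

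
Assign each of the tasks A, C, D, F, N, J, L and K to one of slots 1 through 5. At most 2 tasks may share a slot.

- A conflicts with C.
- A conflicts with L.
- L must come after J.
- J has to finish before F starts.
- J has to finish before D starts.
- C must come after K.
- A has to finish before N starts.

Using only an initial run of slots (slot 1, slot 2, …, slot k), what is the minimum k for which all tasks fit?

The precedence chain requires at least 2 distinct slots.
With at most 2 per slot and 8 tasks, at least 4 slots are needed.
4 works (last occupied slot: 4): for example C -> 3, L -> 4, D -> 2, A -> 1, N -> 4, F -> 3, K -> 2, J -> 1.

4 slots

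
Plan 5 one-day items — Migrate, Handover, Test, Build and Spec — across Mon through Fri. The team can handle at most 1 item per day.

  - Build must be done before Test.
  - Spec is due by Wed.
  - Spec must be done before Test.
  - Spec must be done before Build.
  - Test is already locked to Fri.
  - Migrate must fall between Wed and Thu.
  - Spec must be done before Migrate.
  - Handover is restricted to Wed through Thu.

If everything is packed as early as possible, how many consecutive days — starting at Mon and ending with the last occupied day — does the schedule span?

5

The precedence chain requires at least 3 distinct days.
With at most 1 per day and 5 tasks, at least 5 days are needed.
Test can't be placed before Fri — that is day 5 counting from Mon — so the schedule must run through at least 5 days.
5 works (last occupied day: Fri): for example Spec -> Mon; Handover -> Thu; Test -> Fri; Build -> Tue; Migrate -> Wed.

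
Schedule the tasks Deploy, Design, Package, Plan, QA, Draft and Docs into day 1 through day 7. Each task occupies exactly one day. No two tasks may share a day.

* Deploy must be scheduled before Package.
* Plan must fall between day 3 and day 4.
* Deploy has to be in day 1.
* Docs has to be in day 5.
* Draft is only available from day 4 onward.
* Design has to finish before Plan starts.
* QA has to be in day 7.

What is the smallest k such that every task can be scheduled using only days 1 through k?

7 days

The precedence chain requires at least 2 distinct days.
With at most 1 per day and 7 tasks, at least 7 days are needed.
QA can't be placed before day 7, so the schedule must run through at least day 7.
7 works (last occupied day: day 7): for example Draft=day 4; Deploy=day 1; Plan=day 3; Package=day 6; QA=day 7; Docs=day 5; Design=day 2.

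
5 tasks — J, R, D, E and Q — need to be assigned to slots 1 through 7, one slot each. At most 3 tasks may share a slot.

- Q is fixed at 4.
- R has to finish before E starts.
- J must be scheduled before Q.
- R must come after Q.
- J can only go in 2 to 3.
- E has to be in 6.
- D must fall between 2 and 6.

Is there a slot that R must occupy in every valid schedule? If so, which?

Q is fixed at 4 and must come before R, so R is at least 5.
E is fixed at 6 and must come after R, so R is at most 5.
So R must be 5.

5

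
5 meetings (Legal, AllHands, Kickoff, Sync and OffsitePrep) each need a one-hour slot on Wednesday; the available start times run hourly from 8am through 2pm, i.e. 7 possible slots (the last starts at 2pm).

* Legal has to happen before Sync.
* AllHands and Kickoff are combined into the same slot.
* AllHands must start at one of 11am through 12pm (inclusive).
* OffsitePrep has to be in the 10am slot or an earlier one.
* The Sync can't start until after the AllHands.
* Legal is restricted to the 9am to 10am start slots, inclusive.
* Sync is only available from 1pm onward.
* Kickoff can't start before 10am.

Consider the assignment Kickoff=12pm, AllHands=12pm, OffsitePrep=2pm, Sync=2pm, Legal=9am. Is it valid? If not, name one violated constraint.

Invalid. OffsitePrep has to be in the 10am slot or an earlier one.

Legal is restricted to the 9am to 10am start slots, inclusive — holds.
The Sync can't start until after the AllHands — holds.
AllHands must start at one of 11am through 12pm (inclusive) — holds.
Kickoff can't start before 10am — holds.
Sync is only available from 1pm onward — holds.
Legal has to happen before Sync — holds.
OffsitePrep has to be in the 10am slot or an earlier one — violated.
AllHands and Kickoff are combined into the same slot — holds.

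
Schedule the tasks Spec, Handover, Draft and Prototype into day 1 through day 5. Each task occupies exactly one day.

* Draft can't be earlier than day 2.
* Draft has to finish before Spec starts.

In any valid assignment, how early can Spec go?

Precedence pushes Spec to at least day 3.
Spec at day 3 is achievable: Handover in day 1; Draft in day 2; Prototype in day 1; Spec in day 3.

day 3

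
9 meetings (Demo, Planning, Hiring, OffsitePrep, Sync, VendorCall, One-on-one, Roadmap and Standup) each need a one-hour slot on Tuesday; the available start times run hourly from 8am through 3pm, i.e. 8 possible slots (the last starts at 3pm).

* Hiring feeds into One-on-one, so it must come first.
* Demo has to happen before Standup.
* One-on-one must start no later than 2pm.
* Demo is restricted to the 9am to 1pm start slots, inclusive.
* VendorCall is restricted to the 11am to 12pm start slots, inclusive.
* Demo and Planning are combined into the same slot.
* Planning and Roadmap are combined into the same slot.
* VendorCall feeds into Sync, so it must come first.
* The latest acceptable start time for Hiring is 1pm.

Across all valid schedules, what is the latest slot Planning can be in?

1pm

Planning must be in the same slot as Demo, which can't be before 9am, so Planning is at least 9am; Planning must be in the same slot as Demo, which can't be after 1pm, so Planning is at most 1pm.
Planning at 1pm is achievable: Standup -> 2pm, Hiring -> 8am, OffsitePrep -> 8am, Demo -> 1pm, One-on-one -> 9am, Planning -> 1pm, VendorCall -> 11am, Roadmap -> 1pm, Sync -> 12pm.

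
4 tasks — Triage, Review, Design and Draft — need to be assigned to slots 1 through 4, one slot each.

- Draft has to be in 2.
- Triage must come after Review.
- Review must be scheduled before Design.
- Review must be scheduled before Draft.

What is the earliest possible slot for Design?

2

Precedence pushes Design to at least 2.
Design at 2 is achievable: Design in 2; Review in 1; Draft in 2; Triage in 2.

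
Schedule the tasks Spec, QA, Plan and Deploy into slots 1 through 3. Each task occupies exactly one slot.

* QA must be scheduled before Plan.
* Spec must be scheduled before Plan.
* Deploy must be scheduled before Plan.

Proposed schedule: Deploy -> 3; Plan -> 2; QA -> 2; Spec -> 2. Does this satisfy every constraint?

QA must be scheduled before Plan — violated.
Deploy must be scheduled before Plan — violated.
Spec must be scheduled before Plan — violated.

No — it violates: Deploy must be scheduled before Plan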